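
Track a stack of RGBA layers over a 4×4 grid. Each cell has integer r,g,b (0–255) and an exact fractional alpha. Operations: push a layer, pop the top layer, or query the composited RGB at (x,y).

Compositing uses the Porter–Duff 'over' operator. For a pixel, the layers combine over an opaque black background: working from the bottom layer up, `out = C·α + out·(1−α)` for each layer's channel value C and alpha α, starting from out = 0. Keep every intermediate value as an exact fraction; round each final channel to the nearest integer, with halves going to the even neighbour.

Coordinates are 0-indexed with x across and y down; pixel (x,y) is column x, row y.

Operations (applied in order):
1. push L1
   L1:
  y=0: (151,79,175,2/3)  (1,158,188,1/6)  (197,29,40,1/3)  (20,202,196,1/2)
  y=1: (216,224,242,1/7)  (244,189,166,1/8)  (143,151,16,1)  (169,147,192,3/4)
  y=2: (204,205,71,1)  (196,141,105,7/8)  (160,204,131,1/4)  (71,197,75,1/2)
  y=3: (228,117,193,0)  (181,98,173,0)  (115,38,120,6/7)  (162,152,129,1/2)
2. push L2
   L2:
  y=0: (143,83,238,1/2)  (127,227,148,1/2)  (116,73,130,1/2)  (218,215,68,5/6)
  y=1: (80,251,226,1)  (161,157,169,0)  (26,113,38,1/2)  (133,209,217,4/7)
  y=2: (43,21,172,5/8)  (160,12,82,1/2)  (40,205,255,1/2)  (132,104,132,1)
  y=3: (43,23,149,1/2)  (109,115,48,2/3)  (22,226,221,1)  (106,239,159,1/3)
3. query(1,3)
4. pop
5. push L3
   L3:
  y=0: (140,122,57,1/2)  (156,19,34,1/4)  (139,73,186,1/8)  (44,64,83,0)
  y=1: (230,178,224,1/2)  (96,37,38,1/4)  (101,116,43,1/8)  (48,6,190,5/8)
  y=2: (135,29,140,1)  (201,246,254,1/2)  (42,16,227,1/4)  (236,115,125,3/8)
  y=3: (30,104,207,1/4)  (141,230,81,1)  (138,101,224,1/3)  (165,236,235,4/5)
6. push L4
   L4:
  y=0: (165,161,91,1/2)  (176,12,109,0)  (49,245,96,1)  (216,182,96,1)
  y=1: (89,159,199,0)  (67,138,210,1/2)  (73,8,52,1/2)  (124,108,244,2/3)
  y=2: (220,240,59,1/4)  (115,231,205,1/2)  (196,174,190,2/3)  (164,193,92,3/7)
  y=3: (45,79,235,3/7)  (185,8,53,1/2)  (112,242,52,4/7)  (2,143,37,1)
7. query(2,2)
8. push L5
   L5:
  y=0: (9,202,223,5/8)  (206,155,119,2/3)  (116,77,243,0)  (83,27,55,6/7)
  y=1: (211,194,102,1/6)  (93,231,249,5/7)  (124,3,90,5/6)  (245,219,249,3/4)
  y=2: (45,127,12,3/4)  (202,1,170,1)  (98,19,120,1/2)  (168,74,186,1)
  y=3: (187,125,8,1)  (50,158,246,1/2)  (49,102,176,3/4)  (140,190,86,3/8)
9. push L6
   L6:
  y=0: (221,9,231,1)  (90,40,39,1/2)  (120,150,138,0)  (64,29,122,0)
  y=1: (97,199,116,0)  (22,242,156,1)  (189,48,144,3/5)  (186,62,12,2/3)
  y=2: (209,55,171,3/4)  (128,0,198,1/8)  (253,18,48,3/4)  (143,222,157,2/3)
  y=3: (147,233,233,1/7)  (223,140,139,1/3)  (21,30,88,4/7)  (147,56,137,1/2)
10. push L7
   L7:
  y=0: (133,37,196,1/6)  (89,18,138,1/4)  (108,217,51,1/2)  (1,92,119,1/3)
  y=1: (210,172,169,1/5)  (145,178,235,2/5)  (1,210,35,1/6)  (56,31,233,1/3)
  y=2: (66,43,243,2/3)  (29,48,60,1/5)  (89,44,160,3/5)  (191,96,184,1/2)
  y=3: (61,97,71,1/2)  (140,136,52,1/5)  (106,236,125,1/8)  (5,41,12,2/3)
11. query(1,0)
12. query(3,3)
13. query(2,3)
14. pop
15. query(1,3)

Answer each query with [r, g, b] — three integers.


at x=1,y=3 over L1,L2:
after L1 α=0: [0, 0, 0]
after L2 α=2/3: [218/3, 230/3, 32]
rounded: [73, 77, 32]

query (2,2) [L1,L3,L4] — begin 0,0,0
L1 α=1/4: [40, 51, 131/4]
L3 α=1/4: [81/2, 169/4, 1301/16]
L4 α=2/3: [865/6, 1561/12, 7381/48]
rounded: [144, 130, 154]

(1,0) stack=L1,L3,L4,L5,L6,L7; from [0,0,0]:
+L1 (α=1/6) → [1/6, 79/3, 94/3]
+L3 (α=1/4) → [313/8, 49/2, 32]
+L4 (α=0) → [313/8, 49/2, 32]
+L5 (α=2/3) → [1203/8, 223/2, 90]
+L6 (α=1/2) → [1923/16, 303/4, 129/2]
+L7 (α=1/4) → [7193/64, 981/16, 663/8]
rounded: [112, 61, 83]

query (3,3) [L1,L3,L4,L5,L6,L7] — begin 0,0,0
L1 α=1/2: [81, 76, 129/2]
L3 α=4/5: [741/5, 204, 2009/10]
L4 α=1: [2, 143, 37]
L5 α=3/8: [215/4, 1285/8, 443/8]
L6 α=1/2: [803/8, 1733/16, 1539/16]
L7 α=2/3: [883/24, 1015/16, 641/16]
→ [37, 63, 40]

(2,3) stack=L1,L3,L4,L5,L6,L7; from [0,0,0]:
after L1 α=6/7: [690/7, 228/7, 720/7]
after L3 α=1/3: [782/7, 1163/21, 3008/21]
after L4 α=4/7: [5482/49, 7939/49, 4464/49]
after L5 α=3/4: [12685/196, 22933/196, 7584/49]
after L6 α=4/7: [54519/1372, 92319/1372, 40000/343]
after L7 α=1/8: [75295/1568, 138575/1568, 46125/392]
= [48, 88, 118]

(1,3) stack=L1,L3,L4,L5,L6; from [0,0,0]:
+L1 (α=0) → [0, 0, 0]
+L3 (α=1) → [141, 230, 81]
+L4 (α=1/2) → [163, 119, 67]
+L5 (α=1/2) → [213/2, 277/2, 313/2]
+L6 (α=1/3) → [436/3, 139, 452/3]
→ [145, 139, 151]


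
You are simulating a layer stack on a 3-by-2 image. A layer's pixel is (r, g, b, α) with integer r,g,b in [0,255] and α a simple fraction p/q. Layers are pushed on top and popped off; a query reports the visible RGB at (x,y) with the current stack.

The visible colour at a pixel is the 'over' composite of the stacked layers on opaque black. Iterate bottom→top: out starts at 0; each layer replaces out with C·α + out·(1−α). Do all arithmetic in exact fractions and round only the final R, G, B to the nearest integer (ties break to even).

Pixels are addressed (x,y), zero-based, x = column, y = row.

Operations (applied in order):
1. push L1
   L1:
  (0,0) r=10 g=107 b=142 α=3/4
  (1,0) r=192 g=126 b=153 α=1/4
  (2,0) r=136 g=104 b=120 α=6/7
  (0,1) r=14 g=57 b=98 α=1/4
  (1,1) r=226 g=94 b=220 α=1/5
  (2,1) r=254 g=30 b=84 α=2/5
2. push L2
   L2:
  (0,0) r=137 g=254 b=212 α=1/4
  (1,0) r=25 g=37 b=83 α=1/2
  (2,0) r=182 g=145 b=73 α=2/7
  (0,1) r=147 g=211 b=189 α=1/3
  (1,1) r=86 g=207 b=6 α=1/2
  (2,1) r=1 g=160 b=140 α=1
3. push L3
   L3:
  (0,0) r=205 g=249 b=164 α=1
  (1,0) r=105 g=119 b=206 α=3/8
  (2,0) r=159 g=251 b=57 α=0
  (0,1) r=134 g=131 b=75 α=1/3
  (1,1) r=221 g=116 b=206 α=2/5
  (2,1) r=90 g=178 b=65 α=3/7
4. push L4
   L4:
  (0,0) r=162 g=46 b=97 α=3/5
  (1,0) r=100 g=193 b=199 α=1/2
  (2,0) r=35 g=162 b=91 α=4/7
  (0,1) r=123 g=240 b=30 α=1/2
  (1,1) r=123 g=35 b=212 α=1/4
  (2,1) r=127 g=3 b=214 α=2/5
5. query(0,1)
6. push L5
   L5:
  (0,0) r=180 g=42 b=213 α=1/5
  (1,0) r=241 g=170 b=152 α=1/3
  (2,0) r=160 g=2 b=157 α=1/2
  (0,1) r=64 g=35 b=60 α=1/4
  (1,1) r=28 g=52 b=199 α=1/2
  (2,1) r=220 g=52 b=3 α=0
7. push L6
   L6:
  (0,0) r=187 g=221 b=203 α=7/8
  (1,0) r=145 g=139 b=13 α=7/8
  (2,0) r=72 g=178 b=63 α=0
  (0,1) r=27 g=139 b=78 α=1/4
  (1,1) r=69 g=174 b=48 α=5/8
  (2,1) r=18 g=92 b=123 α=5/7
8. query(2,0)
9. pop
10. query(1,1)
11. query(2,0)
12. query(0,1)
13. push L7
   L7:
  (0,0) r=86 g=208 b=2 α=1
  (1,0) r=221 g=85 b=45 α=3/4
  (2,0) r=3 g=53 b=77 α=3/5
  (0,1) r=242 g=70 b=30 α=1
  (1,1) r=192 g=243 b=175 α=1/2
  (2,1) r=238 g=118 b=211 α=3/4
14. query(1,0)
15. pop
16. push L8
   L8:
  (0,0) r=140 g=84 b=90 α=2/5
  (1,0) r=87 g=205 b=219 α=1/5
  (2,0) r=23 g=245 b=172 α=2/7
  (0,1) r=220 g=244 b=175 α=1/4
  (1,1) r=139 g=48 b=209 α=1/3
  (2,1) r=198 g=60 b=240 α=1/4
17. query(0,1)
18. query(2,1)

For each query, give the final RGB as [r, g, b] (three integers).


at x=0,y=1 over L1,L2,L3,L4:
after L1 α=1/4: [7/2, 57/4, 49/2]
after L2 α=1/3: [154/3, 479/6, 238/3]
after L3 α=1/3: [710/9, 872/9, 701/9]
after L4 α=1/2: [1817/18, 1516/9, 971/18]
→ [101, 168, 54]

(2,0) stack=L1,L2,L3,L4,L5,L6; from [0,0,0]:
after L1 α=6/7: [816/7, 624/7, 720/7]
after L2 α=2/7: [6628/49, 5150/49, 4622/49]
after L3 α=0: [6628/49, 5150/49, 4622/49]
after L4 α=4/7: [26744/343, 47202/343, 31702/343]
after L5 α=1/2: [40812/343, 23944/343, 85553/686]
after L6 α=0: [40812/343, 23944/343, 85553/686]
→ [119, 70, 125]

at x=1,y=1 over L1,L2,L3,L4,L5:
after L1 α=1/5: [226/5, 94/5, 44]
after L2 α=1/2: [328/5, 1129/10, 25]
after L3 α=2/5: [3194/25, 5707/50, 487/5]
after L4 α=1/4: [12657/100, 18871/200, 2521/20]
after L5 α=1/2: [15457/200, 29271/400, 6501/40]
→ [77, 73, 163]

query (2,0) [L1,L2,L3,L4,L5] — begin 0,0,0
+L1 (α=6/7) → [816/7, 624/7, 720/7]
+L2 (α=2/7) → [6628/49, 5150/49, 4622/49]
+L3 (α=0) → [6628/49, 5150/49, 4622/49]
+L4 (α=4/7) → [26744/343, 47202/343, 31702/343]
+L5 (α=1/2) → [40812/343, 23944/343, 85553/686]
rounded: [119, 70, 125]

(0,1) stack=L1,L2,L3,L4,L5; from [0,0,0]:
+L1 (α=1/4) → [7/2, 57/4, 49/2]
+L2 (α=1/3) → [154/3, 479/6, 238/3]
+L3 (α=1/3) → [710/9, 872/9, 701/9]
+L4 (α=1/2) → [1817/18, 1516/9, 971/18]
+L5 (α=1/4) → [2201/24, 1621/12, 1331/24]
= [92, 135, 55]

at x=1,y=0 over L1,L2,L3,L4,L5,L7:
after L1 α=1/4: [48, 63/2, 153/4]
after L2 α=1/2: [73/2, 137/4, 485/8]
after L3 α=3/8: [995/16, 2113/32, 7369/64]
after L4 α=1/2: [2595/32, 8289/64, 20105/128]
after L5 α=1/3: [6451/48, 13729/96, 29833/192]
after L7 α=3/4: [38275/192, 38209/384, 55753/768]
= [199, 100, 73]

at x=0,y=1 over L1,L2,L3,L4,L5,L8:
after L1 α=1/4: [7/2, 57/4, 49/2]
after L2 α=1/3: [154/3, 479/6, 238/3]
after L3 α=1/3: [710/9, 872/9, 701/9]
after L4 α=1/2: [1817/18, 1516/9, 971/18]
after L5 α=1/4: [2201/24, 1621/12, 1331/24]
after L8 α=1/4: [3961/32, 2597/16, 2731/32]
= [124, 162, 85]

query (2,1) [L1,L2,L3,L4,L5,L8] — begin 0,0,0
L1 α=2/5: [508/5, 12, 168/5]
L2 α=1: [1, 160, 140]
L3 α=3/7: [274/7, 1174/7, 755/7]
L4 α=2/5: [520/7, 3564/35, 5261/35]
L5 α=0: [520/7, 3564/35, 5261/35]
L8 α=1/4: [1473/14, 3198/35, 24183/140]
rounded: [105, 91, 173]


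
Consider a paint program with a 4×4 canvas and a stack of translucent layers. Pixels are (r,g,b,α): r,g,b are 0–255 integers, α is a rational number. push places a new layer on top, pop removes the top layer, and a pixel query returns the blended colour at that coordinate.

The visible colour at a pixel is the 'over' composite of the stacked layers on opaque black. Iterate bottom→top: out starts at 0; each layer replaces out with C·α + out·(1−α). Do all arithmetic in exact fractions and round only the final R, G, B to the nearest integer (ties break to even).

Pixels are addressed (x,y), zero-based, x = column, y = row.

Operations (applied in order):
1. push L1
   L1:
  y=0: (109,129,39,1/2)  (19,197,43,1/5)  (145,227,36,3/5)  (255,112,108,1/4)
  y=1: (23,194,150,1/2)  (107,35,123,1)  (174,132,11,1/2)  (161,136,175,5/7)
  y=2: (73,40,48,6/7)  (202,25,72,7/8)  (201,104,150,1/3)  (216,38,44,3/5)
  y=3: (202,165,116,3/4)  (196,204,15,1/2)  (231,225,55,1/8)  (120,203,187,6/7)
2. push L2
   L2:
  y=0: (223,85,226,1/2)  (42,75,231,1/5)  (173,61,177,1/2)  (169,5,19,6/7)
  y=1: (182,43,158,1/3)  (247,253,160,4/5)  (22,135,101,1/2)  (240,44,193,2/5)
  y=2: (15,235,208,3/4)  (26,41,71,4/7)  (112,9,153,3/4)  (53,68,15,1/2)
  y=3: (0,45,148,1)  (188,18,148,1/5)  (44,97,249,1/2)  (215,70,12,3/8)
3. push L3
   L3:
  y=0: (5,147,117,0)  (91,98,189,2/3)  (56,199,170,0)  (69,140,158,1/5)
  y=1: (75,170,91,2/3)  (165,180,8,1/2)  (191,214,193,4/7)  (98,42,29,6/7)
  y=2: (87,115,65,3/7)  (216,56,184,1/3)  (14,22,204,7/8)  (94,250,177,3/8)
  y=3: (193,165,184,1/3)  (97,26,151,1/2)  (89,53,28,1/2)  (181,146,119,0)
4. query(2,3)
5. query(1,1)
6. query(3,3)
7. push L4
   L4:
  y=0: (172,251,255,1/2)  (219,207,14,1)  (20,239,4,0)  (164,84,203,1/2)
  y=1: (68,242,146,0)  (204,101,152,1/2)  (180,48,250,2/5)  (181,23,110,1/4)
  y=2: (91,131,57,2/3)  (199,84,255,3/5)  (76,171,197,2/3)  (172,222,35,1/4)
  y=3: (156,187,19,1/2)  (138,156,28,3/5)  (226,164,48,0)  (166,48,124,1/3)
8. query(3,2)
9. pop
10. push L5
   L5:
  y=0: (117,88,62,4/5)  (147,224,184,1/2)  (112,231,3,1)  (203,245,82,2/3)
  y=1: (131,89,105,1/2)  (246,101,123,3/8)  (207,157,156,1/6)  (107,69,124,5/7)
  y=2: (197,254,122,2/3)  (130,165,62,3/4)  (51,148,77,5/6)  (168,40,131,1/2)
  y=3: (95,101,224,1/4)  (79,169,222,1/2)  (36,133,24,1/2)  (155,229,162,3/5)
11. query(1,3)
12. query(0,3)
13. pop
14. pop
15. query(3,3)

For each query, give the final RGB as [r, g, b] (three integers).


query (2,3) [L1,L2,L3] — begin 0,0,0
after L1 α=1/8: [231/8, 225/8, 55/8]
after L2 α=1/2: [583/16, 1001/16, 2047/16]
after L3 α=1/2: [2007/32, 1849/32, 2495/32]
rounded: [63, 58, 78]

at x=1,y=1 over L1,L2,L3:
after L1 α=1: [107, 35, 123]
after L2 α=4/5: [219, 1047/5, 763/5]
after L3 α=1/2: [192, 1947/10, 803/10]
rounded: [192, 195, 80]

(3,3) stack=L1,L2,L3; from [0,0,0]:
+L1 (α=6/7) → [720/7, 174, 1122/7]
+L2 (α=3/8) → [8115/56, 135, 2931/28]
+L3 (α=0) → [8115/56, 135, 2931/28]
= [145, 135, 105]

(3,2) stack=L1,L2,L3,L4; from [0,0,0]:
L1 α=3/5: [648/5, 114/5, 132/5]
L2 α=1/2: [913/10, 227/5, 207/10]
L3 α=3/8: [1477/16, 977/8, 1269/16]
L4 α=1/4: [7183/64, 4707/32, 4367/64]
rounded: [112, 147, 68]

(1,3) stack=L1,L2,L3,L5; from [0,0,0]:
+L1 (α=1/2) → [98, 102, 15/2]
+L2 (α=1/5) → [116, 426/5, 178/5]
+L3 (α=1/2) → [213/2, 278/5, 933/10]
+L5 (α=1/2) → [371/4, 1123/10, 3153/20]
rounded: [93, 112, 158]

(0,3) stack=L1,L2,L3,L5; from [0,0,0]:
after L1 α=3/4: [303/2, 495/4, 87]
after L2 α=1: [0, 45, 148]
after L3 α=1/3: [193/3, 85, 160]
after L5 α=1/4: [72, 89, 176]
→ [72, 89, 176]

at x=3,y=3 over L1,L2:
after L1 α=6/7: [720/7, 174, 1122/7]
after L2 α=3/8: [8115/56, 135, 2931/28]
= [145, 135, 105]


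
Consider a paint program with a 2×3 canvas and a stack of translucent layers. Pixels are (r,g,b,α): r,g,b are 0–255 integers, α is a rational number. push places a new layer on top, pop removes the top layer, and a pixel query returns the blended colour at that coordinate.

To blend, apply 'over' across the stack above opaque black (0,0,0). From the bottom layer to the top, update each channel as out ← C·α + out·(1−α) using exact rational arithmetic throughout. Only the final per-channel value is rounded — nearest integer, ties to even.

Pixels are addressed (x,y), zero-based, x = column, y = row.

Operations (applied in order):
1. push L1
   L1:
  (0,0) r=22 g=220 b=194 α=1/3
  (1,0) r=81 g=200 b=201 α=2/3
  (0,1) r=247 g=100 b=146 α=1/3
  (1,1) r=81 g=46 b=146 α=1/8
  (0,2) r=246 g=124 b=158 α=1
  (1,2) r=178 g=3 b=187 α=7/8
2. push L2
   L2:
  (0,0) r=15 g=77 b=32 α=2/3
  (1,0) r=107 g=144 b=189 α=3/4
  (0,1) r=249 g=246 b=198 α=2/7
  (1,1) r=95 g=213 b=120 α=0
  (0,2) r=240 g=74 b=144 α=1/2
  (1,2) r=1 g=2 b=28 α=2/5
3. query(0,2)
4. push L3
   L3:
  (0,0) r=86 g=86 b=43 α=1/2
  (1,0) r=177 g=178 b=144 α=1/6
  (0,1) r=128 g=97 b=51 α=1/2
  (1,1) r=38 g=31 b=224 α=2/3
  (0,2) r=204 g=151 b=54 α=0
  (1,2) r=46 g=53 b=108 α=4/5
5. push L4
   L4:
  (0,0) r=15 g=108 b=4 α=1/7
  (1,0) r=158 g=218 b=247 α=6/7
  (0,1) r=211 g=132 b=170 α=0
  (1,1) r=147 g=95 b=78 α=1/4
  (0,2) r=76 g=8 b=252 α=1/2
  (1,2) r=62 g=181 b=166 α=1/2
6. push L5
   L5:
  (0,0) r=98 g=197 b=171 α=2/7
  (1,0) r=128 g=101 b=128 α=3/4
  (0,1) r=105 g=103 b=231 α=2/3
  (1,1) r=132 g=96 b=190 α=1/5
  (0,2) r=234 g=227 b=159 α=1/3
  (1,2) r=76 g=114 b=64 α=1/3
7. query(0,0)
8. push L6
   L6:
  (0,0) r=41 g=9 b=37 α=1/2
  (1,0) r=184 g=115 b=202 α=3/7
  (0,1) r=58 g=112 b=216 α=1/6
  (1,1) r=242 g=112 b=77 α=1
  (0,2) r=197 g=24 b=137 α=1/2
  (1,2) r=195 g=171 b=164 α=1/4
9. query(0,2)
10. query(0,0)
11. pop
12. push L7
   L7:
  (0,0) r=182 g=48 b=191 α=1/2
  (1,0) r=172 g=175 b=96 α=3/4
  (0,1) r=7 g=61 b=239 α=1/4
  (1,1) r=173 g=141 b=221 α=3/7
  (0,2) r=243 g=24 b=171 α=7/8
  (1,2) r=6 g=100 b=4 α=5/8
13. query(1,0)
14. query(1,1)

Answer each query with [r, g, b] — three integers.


query (0,2) [L1,L2] — begin 0,0,0
after L1 α=1: [246, 124, 158]
after L2 α=1/2: [243, 99, 151]
= [243, 99, 151]

(0,0) stack=L1,L2,L3,L4,L5; from [0,0,0]:
after L1 α=1/3: [22/3, 220/3, 194/3]
after L2 α=2/3: [112/9, 682/9, 386/9]
after L3 α=1/2: [443/9, 728/9, 773/18]
after L4 α=1/7: [133/3, 1780/21, 785/21]
after L5 α=2/7: [179/3, 17174/147, 11107/147]
→ [60, 117, 76]

(0,2) stack=L1,L2,L3,L4,L5,L6; from [0,0,0]:
L1 α=1: [246, 124, 158]
L2 α=1/2: [243, 99, 151]
L3 α=0: [243, 99, 151]
L4 α=1/2: [319/2, 107/2, 403/2]
L5 α=1/3: [553/3, 334/3, 562/3]
L6 α=1/2: [572/3, 203/3, 973/6]
= [191, 68, 162]

(0,0) stack=L1,L2,L3,L4,L5,L6; from [0,0,0]:
+L1 (α=1/3) → [22/3, 220/3, 194/3]
+L2 (α=2/3) → [112/9, 682/9, 386/9]
+L3 (α=1/2) → [443/9, 728/9, 773/18]
+L4 (α=1/7) → [133/3, 1780/21, 785/21]
+L5 (α=2/7) → [179/3, 17174/147, 11107/147]
+L6 (α=1/2) → [151/3, 18497/294, 8273/147]
→ [50, 63, 56]

(1,0) stack=L1,L2,L3,L4,L5,L7; from [0,0,0]:
after L1 α=2/3: [54, 400/3, 134]
after L2 α=3/4: [375/4, 424/3, 701/4]
after L3 α=1/6: [861/8, 1327/9, 4081/24]
after L4 α=6/7: [8445/56, 13099/63, 39649/168]
after L5 α=3/4: [29949/224, 8047/63, 104161/672]
after L7 α=3/4: [145533/896, 20561/126, 297697/2688]
rounded: [162, 163, 111]

query (1,1) [L1,L2,L3,L4,L5,L7] — begin 0,0,0
+L1 (α=1/8) → [81/8, 23/4, 73/4]
+L2 (α=0) → [81/8, 23/4, 73/4]
+L3 (α=2/3) → [689/24, 271/12, 1865/12]
+L4 (α=1/4) → [1865/32, 651/16, 2177/16]
+L5 (α=1/5) → [2921/40, 207/4, 2937/20]
+L7 (α=3/7) → [8111/70, 90, 6252/35]
= [116, 90, 179]


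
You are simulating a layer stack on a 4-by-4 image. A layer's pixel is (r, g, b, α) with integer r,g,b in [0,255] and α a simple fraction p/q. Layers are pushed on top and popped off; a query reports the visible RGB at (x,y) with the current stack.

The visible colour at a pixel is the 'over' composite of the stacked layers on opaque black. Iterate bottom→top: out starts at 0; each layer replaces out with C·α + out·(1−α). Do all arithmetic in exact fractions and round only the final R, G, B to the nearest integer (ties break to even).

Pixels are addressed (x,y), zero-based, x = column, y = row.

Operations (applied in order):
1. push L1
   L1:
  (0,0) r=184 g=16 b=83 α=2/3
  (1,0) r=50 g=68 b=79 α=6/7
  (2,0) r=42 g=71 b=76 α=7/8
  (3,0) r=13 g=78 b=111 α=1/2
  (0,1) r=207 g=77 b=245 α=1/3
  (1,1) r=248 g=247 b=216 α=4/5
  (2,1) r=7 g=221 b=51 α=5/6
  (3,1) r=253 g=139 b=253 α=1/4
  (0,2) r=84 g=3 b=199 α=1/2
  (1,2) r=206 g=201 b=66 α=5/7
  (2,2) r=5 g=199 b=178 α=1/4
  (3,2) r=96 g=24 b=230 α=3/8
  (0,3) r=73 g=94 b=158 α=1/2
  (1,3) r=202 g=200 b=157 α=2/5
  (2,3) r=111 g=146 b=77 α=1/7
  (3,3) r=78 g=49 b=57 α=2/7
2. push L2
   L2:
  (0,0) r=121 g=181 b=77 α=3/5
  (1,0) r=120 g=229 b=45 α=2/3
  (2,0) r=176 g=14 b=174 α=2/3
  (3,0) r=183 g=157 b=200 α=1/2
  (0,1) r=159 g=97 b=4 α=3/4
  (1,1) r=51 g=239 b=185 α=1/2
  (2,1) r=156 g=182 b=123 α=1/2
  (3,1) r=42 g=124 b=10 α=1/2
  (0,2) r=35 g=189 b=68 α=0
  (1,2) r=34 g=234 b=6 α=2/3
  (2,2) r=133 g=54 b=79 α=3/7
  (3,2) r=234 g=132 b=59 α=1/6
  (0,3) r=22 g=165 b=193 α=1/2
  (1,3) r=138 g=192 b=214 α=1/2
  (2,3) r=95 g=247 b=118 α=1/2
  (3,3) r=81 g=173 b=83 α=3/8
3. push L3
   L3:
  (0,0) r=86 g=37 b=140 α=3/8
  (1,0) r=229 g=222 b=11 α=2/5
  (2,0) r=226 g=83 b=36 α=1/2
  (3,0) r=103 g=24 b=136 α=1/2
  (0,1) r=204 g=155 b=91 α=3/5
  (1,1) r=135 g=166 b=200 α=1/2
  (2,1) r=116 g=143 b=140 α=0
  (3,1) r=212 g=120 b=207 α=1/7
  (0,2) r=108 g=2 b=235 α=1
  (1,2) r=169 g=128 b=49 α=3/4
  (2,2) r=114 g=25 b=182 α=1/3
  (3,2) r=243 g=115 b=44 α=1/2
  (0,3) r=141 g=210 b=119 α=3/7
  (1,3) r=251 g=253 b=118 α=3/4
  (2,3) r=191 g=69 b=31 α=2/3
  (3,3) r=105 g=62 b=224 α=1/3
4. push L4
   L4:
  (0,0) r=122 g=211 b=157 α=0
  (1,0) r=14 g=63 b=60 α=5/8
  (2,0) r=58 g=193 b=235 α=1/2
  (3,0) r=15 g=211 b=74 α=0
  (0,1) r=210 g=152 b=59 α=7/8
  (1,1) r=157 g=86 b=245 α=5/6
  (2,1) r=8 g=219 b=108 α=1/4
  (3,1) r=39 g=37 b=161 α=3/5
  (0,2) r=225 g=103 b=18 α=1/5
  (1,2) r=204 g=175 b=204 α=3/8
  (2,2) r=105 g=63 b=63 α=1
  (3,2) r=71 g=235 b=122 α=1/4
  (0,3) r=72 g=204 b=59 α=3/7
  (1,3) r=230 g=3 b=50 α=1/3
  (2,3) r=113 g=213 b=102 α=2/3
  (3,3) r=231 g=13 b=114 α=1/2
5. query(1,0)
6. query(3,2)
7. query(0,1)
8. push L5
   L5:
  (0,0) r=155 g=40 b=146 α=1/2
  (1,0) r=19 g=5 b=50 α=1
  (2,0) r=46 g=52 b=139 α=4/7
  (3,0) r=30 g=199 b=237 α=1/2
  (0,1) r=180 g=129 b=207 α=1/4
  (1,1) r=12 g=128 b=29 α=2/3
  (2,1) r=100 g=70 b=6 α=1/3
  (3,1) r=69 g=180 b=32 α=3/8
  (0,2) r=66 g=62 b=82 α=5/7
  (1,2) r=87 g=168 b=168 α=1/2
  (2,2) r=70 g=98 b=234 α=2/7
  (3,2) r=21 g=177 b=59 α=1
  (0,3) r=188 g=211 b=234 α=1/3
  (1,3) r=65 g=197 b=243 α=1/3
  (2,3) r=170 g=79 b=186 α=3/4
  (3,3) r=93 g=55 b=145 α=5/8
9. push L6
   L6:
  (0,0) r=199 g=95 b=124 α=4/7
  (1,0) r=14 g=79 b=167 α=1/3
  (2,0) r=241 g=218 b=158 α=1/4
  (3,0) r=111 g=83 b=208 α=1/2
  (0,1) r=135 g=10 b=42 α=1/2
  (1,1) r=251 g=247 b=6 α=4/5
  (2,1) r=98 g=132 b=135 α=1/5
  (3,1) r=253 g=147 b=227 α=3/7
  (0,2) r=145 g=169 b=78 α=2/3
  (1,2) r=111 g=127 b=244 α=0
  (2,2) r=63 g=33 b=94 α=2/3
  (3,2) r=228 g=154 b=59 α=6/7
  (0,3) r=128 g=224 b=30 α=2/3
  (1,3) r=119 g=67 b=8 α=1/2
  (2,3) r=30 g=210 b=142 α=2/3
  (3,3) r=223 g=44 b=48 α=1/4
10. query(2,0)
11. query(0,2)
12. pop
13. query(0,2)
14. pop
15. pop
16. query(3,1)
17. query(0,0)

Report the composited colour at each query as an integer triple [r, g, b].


(1,0) stack=L1,L2,L3,L4; from [0,0,0]:
after L1 α=6/7: [300/7, 408/7, 474/7]
after L2 α=2/3: [660/7, 3614/21, 368/7]
after L3 α=2/5: [5186/35, 6722/35, 1258/35]
after L4 α=5/8: [2251/35, 31191/280, 7137/140]
rounded: [64, 111, 51]

(3,2) stack=L1,L2,L3,L4; from [0,0,0]:
after L1 α=3/8: [36, 9, 345/4]
after L2 α=1/6: [69, 59/2, 1961/24]
after L3 α=1/2: [156, 289/4, 3017/48]
after L4 α=1/4: [539/4, 1807/16, 4969/64]
→ [135, 113, 78]

query (0,1) [L1,L2,L3,L4] — begin 0,0,0
+L1 (α=1/3) → [69, 77/3, 245/3]
+L2 (α=3/4) → [273/2, 475/6, 281/12]
+L3 (α=3/5) → [177, 374/3, 1919/30]
+L4 (α=7/8) → [1647/8, 1783/12, 14309/240]
= [206, 149, 60]

(2,0) stack=L1,L2,L3,L4,L5,L6; from [0,0,0]:
L1 α=7/8: [147/4, 497/8, 133/2]
L2 α=2/3: [1555/12, 721/24, 829/6]
L3 α=1/2: [4267/24, 2713/48, 1045/12]
L4 α=1/2: [5659/48, 11977/96, 3865/24]
L5 α=4/7: [1229/16, 18633/224, 8313/56]
L6 α=1/4: [7543/64, 104731/896, 33787/224]
rounded: [118, 117, 151]

at x=0,y=2 over L1,L2,L3,L4,L5,L6:
after L1 α=1/2: [42, 3/2, 199/2]
after L2 α=0: [42, 3/2, 199/2]
after L3 α=1: [108, 2, 235]
after L4 α=1/5: [657/5, 111/5, 958/5]
after L5 α=5/7: [2964/35, 1772/35, 3966/35]
after L6 α=2/3: [13114/105, 4534/35, 3142/35]
= [125, 130, 90]

query (0,2) [L1,L2,L3,L4,L5] — begin 0,0,0
+L1 (α=1/2) → [42, 3/2, 199/2]
+L2 (α=0) → [42, 3/2, 199/2]
+L3 (α=1) → [108, 2, 235]
+L4 (α=1/5) → [657/5, 111/5, 958/5]
+L5 (α=5/7) → [2964/35, 1772/35, 3966/35]
→ [85, 51, 113]

at x=3,y=1 over L1,L2,L3:
after L1 α=1/4: [253/4, 139/4, 253/4]
after L2 α=1/2: [421/8, 635/8, 293/8]
after L3 α=1/7: [2111/28, 2385/28, 1707/28]
= [75, 85, 61]

(0,0) stack=L1,L2,L3; from [0,0,0]:
L1 α=2/3: [368/3, 32/3, 166/3]
L2 α=3/5: [365/3, 1693/15, 205/3]
L3 α=3/8: [2599/24, 1013/12, 2285/24]
→ [108, 84, 95]


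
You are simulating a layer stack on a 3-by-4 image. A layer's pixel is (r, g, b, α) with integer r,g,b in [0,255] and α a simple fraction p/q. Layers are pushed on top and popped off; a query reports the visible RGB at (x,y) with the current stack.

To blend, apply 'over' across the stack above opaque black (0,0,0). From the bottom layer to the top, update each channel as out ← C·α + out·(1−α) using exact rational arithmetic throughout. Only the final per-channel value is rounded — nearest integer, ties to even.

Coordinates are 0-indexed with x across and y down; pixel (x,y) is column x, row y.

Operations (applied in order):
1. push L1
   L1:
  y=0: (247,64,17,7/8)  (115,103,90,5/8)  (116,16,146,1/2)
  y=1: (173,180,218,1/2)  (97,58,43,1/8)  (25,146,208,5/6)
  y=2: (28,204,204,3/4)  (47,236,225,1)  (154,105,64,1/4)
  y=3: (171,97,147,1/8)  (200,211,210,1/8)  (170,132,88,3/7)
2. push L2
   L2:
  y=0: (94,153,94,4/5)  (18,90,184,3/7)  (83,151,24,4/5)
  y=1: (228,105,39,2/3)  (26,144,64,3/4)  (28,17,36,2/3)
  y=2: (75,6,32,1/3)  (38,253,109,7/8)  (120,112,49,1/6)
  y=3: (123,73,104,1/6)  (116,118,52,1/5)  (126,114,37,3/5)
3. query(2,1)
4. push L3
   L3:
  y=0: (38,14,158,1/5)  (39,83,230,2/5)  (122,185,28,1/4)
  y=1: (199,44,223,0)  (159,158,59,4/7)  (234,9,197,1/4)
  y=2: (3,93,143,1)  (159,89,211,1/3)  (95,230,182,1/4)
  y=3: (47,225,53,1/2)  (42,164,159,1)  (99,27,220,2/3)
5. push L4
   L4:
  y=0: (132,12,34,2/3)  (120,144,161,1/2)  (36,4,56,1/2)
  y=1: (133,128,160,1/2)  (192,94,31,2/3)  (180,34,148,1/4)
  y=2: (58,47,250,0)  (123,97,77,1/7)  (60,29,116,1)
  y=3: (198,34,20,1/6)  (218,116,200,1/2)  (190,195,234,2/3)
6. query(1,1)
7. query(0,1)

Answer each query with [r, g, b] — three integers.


query (2,1) [L1,L2] — begin 0,0,0
L1 α=5/6: [125/6, 365/3, 520/3]
L2 α=2/3: [461/18, 467/9, 736/9]
rounded: [26, 52, 82]

(1,1) stack=L1,L2,L3,L4; from [0,0,0]:
+L1 (α=1/8) → [97/8, 29/4, 43/8]
+L2 (α=3/4) → [721/32, 1757/16, 1579/32]
+L3 (α=4/7) → [22515/224, 15383/112, 12289/224]
+L4 (α=2/3) → [36177/224, 36439/336, 26177/672]
rounded: [162, 108, 39]

(0,1) stack=L1,L2,L3,L4; from [0,0,0]:
L1 α=1/2: [173/2, 90, 109]
L2 α=2/3: [1085/6, 100, 187/3]
L3 α=0: [1085/6, 100, 187/3]
L4 α=1/2: [1883/12, 114, 667/6]
→ [157, 114, 111]


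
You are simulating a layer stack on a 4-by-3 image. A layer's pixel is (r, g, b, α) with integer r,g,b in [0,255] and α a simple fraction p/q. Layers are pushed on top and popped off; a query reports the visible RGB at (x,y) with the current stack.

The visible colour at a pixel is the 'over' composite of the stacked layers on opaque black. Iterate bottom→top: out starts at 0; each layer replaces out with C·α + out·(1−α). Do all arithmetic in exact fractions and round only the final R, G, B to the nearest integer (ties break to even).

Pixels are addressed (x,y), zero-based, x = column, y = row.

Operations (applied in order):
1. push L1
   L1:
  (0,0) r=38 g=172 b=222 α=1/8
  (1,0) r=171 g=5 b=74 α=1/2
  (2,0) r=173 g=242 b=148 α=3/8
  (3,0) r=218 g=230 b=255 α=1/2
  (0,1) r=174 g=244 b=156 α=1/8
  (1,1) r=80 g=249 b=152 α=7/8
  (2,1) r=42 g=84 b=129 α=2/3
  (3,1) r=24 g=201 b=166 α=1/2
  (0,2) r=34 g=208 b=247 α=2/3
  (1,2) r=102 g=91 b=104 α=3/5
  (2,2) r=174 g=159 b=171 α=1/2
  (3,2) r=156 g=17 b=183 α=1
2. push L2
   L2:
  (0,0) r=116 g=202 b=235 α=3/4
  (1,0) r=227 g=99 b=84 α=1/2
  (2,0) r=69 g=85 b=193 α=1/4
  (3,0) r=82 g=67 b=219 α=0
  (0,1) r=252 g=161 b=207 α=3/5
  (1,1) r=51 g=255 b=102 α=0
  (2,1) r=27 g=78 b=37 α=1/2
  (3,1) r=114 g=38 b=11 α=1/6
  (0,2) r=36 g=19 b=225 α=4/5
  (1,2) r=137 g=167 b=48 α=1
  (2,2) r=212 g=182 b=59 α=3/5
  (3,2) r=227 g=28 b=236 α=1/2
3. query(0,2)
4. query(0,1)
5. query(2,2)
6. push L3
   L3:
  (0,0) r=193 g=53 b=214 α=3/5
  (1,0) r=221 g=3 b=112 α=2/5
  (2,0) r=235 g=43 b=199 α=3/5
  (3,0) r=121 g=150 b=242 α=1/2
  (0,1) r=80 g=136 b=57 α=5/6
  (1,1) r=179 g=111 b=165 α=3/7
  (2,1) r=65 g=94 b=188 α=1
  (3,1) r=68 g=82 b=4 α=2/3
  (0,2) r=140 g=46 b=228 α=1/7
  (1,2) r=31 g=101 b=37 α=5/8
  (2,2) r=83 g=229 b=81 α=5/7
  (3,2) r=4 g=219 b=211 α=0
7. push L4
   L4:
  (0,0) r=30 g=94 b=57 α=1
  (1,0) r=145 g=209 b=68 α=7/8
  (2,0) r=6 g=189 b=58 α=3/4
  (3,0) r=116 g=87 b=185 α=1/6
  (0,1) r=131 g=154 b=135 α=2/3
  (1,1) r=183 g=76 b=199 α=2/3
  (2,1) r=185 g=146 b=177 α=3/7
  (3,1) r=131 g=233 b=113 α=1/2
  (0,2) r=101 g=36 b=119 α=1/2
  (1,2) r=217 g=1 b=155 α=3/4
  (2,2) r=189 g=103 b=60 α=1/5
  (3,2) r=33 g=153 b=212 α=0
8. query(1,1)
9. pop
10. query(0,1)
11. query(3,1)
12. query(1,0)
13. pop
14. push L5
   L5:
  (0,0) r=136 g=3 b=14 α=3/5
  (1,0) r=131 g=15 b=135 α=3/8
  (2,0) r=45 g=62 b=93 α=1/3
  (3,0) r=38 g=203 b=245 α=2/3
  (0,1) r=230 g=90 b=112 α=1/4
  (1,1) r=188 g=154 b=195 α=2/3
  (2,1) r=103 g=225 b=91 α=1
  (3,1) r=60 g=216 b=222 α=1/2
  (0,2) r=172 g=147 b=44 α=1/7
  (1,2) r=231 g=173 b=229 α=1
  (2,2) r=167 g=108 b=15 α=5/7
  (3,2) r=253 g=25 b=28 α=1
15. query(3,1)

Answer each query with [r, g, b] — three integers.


(0,2) stack=L1,L2; from [0,0,0]:
L1 α=2/3: [68/3, 416/3, 494/3]
L2 α=4/5: [100/3, 644/15, 3194/15]
= [33, 43, 213]

at x=0,y=1 over L1,L2:
+L1 (α=1/8) → [87/4, 61/2, 39/2]
+L2 (α=3/5) → [1599/10, 544/5, 132]
→ [160, 109, 132]

(2,2) stack=L1,L2; from [0,0,0]:
+L1 (α=1/2) → [87, 159/2, 171/2]
+L2 (α=3/5) → [162, 141, 348/5]
= [162, 141, 70]

(1,1) stack=L1,L2,L3,L4; from [0,0,0]:
+L1 (α=7/8) → [70, 1743/8, 133]
+L2 (α=0) → [70, 1743/8, 133]
+L3 (α=3/7) → [817/7, 2409/14, 1027/7]
+L4 (α=2/3) → [3379/21, 4537/42, 1271/7]
= [161, 108, 182]

query (0,1) [L1,L2,L3] — begin 0,0,0
+L1 (α=1/8) → [87/4, 61/2, 39/2]
+L2 (α=3/5) → [1599/10, 544/5, 132]
+L3 (α=5/6) → [5599/60, 1972/15, 139/2]
rounded: [93, 131, 70]

(3,1) stack=L1,L2,L3; from [0,0,0]:
L1 α=1/2: [12, 201/2, 83]
L2 α=1/6: [29, 1081/12, 71]
L3 α=2/3: [55, 3049/36, 79/3]
→ [55, 85, 26]

query (1,0) [L1,L2,L3] — begin 0,0,0
L1 α=1/2: [171/2, 5/2, 37]
L2 α=1/2: [625/4, 203/4, 121/2]
L3 α=2/5: [3643/20, 633/20, 811/10]
→ [182, 32, 81]

query (3,1) [L1,L2,L5] — begin 0,0,0
L1 α=1/2: [12, 201/2, 83]
L2 α=1/6: [29, 1081/12, 71]
L5 α=1/2: [89/2, 3673/24, 293/2]
rounded: [44, 153, 146]


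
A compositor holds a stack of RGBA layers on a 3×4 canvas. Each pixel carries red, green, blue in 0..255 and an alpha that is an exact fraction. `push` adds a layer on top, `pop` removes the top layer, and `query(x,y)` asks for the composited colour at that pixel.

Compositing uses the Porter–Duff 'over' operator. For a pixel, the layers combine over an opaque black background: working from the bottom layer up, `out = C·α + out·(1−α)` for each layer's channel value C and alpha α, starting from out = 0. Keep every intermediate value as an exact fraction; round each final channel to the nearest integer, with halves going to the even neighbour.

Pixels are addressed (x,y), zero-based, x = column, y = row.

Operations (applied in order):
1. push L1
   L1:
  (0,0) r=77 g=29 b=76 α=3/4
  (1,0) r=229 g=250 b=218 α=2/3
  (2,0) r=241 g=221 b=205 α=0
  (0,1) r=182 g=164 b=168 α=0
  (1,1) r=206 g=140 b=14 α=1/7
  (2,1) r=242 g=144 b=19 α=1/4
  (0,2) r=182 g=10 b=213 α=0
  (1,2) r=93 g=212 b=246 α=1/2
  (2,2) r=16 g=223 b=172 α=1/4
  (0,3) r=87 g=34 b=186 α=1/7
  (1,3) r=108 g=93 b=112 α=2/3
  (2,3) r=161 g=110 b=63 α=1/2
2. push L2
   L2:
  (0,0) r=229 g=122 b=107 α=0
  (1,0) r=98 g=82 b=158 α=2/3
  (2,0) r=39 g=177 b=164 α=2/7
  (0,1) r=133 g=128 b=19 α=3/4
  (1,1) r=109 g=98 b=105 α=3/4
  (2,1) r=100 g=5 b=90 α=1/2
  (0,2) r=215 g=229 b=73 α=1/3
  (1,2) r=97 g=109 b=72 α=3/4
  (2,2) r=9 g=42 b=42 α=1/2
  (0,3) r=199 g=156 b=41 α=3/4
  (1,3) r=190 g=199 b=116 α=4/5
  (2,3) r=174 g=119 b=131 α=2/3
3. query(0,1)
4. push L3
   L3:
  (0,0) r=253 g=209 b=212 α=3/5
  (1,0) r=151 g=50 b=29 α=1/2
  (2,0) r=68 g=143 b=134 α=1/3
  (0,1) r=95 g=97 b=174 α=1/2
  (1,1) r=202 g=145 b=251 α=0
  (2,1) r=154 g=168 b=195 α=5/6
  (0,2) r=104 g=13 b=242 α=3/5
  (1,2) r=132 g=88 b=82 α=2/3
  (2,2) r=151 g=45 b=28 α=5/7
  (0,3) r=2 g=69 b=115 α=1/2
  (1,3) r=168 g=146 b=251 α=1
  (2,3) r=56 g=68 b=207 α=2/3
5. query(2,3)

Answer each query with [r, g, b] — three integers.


query (0,1) [L1,L2] — begin 0,0,0
+L1 (α=0) → [0, 0, 0]
+L2 (α=3/4) → [399/4, 96, 57/4]
rounded: [100, 96, 14]

at x=2,y=3 over L1,L2,L3:
L1 α=1/2: [161/2, 55, 63/2]
L2 α=2/3: [857/6, 293/3, 587/6]
L3 α=2/3: [1529/18, 701/9, 3071/18]
→ [85, 78, 171]


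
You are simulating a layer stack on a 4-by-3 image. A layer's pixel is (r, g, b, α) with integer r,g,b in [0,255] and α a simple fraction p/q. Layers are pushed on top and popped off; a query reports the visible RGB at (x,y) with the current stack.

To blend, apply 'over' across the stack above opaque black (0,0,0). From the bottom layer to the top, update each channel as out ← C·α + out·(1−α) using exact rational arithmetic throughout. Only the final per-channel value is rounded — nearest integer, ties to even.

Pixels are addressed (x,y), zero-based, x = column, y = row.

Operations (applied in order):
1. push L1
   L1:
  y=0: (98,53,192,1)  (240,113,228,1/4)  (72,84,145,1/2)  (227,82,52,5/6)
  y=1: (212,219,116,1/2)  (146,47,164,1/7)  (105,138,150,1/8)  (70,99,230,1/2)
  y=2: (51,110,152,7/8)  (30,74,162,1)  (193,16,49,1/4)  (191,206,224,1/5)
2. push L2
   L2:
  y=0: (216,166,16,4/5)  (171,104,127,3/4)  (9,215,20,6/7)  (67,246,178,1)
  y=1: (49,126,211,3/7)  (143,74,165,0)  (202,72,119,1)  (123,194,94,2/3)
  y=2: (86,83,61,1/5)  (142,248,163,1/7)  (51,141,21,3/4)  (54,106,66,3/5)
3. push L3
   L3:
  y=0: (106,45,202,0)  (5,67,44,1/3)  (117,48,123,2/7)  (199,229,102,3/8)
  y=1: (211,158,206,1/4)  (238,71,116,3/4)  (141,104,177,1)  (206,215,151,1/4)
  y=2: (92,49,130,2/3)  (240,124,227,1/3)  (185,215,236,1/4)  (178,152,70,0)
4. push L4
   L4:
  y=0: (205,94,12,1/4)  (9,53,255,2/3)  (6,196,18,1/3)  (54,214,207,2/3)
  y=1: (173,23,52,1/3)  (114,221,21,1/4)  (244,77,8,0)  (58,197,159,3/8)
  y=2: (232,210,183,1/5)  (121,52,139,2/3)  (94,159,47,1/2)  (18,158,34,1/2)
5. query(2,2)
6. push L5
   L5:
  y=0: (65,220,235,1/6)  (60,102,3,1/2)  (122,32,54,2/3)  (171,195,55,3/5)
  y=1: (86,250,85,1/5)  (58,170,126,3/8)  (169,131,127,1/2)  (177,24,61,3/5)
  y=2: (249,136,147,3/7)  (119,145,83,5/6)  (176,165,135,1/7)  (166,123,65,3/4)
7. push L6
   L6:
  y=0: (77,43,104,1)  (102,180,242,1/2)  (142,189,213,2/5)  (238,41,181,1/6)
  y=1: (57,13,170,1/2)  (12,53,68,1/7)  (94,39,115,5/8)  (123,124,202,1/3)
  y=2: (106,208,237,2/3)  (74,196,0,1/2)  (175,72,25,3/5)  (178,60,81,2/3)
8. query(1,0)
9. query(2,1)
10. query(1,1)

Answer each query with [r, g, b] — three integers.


at x=2,y=2 over L1,L2,L3,L4:
after L1 α=1/4: [193/4, 4, 49/4]
after L2 α=3/4: [805/16, 427/4, 301/16]
after L3 α=1/4: [5375/64, 2141/16, 4679/64]
after L4 α=1/2: [11391/128, 4685/32, 7687/128]
→ [89, 146, 60]

(1,0) stack=L1,L2,L3,L4,L5,L6; from [0,0,0]:
+L1 (α=1/4) → [60, 113/4, 57]
+L2 (α=3/4) → [573/4, 1361/16, 219/2]
+L3 (α=1/3) → [583/6, 1897/24, 263/3]
+L4 (α=2/3) → [691/18, 4441/72, 1793/9]
+L5 (α=1/2) → [1771/36, 11785/144, 910/9]
+L6 (α=1/2) → [5443/72, 37705/288, 1544/9]
= [76, 131, 172]

at x=2,y=1 over L1,L2,L3,L4,L5,L6:
L1 α=1/8: [105/8, 69/4, 75/4]
L2 α=1: [202, 72, 119]
L3 α=1: [141, 104, 177]
L4 α=0: [141, 104, 177]
L5 α=1/2: [155, 235/2, 152]
L6 α=5/8: [935/8, 1095/16, 1031/8]
→ [117, 68, 129]

query (1,1) [L1,L2,L3,L4,L5,L6] — begin 0,0,0
+L1 (α=1/7) → [146/7, 47/7, 164/7]
+L2 (α=0) → [146/7, 47/7, 164/7]
+L3 (α=3/4) → [1286/7, 769/14, 650/7]
+L4 (α=1/4) → [1164/7, 5401/56, 2097/28]
+L5 (α=3/8) → [3519/28, 55565/448, 21069/224]
+L6 (α=1/7) → [10725/98, 178567/1568, 70823/784]
→ [109, 114, 90]


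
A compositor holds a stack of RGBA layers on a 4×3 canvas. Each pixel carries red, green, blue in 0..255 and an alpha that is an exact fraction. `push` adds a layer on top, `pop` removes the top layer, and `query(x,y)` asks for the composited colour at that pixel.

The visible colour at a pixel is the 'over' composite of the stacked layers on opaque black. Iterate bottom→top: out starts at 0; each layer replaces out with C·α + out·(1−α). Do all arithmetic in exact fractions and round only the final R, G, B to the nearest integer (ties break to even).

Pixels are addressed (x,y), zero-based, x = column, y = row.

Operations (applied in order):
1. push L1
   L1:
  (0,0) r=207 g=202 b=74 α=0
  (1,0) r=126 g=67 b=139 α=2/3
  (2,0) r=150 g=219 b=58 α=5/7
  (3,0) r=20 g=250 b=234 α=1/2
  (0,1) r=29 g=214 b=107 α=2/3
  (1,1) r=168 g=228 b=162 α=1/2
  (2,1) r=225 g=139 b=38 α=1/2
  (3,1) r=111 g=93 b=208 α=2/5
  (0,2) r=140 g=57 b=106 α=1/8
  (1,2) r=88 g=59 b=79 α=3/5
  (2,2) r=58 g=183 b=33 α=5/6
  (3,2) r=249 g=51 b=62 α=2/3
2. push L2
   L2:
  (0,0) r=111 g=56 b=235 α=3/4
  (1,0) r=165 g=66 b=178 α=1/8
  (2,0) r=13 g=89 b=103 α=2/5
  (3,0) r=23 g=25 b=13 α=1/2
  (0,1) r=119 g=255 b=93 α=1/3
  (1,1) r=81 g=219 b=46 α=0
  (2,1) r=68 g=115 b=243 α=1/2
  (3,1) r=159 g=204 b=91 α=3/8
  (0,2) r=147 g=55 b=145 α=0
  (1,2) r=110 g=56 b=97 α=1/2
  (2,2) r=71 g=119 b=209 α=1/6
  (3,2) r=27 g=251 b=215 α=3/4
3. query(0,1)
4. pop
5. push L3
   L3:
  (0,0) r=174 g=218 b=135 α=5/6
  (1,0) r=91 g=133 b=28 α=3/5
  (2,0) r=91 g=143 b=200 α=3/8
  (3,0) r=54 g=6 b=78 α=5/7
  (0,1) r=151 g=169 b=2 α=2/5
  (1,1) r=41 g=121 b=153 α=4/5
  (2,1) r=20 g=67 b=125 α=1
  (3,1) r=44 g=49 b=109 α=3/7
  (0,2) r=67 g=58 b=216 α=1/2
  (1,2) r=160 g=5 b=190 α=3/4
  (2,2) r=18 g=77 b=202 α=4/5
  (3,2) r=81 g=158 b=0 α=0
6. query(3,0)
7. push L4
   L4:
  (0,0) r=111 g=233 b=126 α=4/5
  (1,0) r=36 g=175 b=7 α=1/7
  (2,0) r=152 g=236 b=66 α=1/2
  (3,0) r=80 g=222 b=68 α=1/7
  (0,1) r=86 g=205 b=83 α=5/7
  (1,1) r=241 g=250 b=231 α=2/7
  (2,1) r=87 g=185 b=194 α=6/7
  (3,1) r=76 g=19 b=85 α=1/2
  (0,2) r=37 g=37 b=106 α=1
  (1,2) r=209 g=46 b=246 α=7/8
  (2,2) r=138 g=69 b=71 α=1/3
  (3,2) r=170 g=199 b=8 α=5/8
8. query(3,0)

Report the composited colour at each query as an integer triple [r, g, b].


at x=0,y=1 over L1,L2:
after L1 α=2/3: [58/3, 428/3, 214/3]
after L2 α=1/3: [473/9, 1621/9, 707/9]
= [53, 180, 79]

at x=3,y=0 over L1,L3:
+L1 (α=1/2) → [10, 125, 117]
+L3 (α=5/7) → [290/7, 40, 624/7]
rounded: [41, 40, 89]

at x=3,y=0 over L1,L3,L4:
L1 α=1/2: [10, 125, 117]
L3 α=5/7: [290/7, 40, 624/7]
L4 α=1/7: [2300/49, 66, 4220/49]
→ [47, 66, 86]


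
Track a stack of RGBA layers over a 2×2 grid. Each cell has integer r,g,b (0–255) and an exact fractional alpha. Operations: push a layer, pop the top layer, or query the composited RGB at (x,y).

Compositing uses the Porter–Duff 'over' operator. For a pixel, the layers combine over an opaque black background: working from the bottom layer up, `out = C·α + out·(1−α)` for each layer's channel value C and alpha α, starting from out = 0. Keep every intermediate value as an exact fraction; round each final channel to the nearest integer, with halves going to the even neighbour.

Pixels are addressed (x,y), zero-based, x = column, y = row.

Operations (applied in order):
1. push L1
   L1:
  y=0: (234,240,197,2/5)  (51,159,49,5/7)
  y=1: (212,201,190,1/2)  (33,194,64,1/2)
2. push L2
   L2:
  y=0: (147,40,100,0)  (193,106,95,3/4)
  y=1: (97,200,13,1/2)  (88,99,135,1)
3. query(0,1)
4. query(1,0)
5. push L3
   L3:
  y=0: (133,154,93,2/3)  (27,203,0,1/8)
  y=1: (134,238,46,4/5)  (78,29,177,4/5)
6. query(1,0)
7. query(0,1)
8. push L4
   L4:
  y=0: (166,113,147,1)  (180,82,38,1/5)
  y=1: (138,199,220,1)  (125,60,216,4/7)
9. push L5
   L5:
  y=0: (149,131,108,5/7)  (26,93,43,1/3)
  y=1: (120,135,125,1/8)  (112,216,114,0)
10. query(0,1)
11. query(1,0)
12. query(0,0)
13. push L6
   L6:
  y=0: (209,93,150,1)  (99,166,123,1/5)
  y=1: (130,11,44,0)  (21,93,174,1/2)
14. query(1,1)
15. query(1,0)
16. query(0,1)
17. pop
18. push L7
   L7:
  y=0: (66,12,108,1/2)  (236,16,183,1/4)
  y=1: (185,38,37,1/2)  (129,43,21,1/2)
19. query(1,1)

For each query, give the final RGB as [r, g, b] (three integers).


at x=0,y=1 over L1,L2:
after L1 α=1/2: [106, 201/2, 95]
after L2 α=1/2: [203/2, 601/4, 54]
→ [102, 150, 54]

(1,0) stack=L1,L2; from [0,0,0]:
+L1 (α=5/7) → [255/7, 795/7, 35]
+L2 (α=3/4) → [1077/7, 3021/28, 80]
→ [154, 108, 80]

query (1,0) [L1,L2,L3] — begin 0,0,0
after L1 α=5/7: [255/7, 795/7, 35]
after L2 α=3/4: [1077/7, 3021/28, 80]
after L3 α=1/8: [138, 3833/32, 70]
= [138, 120, 70]

at x=0,y=1 over L1,L2,L3:
after L1 α=1/2: [106, 201/2, 95]
after L2 α=1/2: [203/2, 601/4, 54]
after L3 α=4/5: [255/2, 4409/20, 238/5]
rounded: [128, 220, 48]

query (0,1) [L1,L2,L3,L4,L5] — begin 0,0,0
+L1 (α=1/2) → [106, 201/2, 95]
+L2 (α=1/2) → [203/2, 601/4, 54]
+L3 (α=4/5) → [255/2, 4409/20, 238/5]
+L4 (α=1) → [138, 199, 220]
+L5 (α=1/8) → [543/4, 191, 1665/8]
= [136, 191, 208]

(1,0) stack=L1,L2,L3,L4,L5; from [0,0,0]:
+L1 (α=5/7) → [255/7, 795/7, 35]
+L2 (α=3/4) → [1077/7, 3021/28, 80]
+L3 (α=1/8) → [138, 3833/32, 70]
+L4 (α=1/5) → [732/5, 4489/40, 318/5]
+L5 (α=1/3) → [1594/15, 6349/60, 851/15]
= [106, 106, 57]

(0,0) stack=L1,L2,L3,L4,L5; from [0,0,0]:
L1 α=2/5: [468/5, 96, 394/5]
L2 α=0: [468/5, 96, 394/5]
L3 α=2/3: [1798/15, 404/3, 1324/15]
L4 α=1: [166, 113, 147]
L5 α=5/7: [1077/7, 881/7, 834/7]
→ [154, 126, 119]

(1,1) stack=L1,L2,L3,L4,L5,L6; from [0,0,0]:
+L1 (α=1/2) → [33/2, 97, 32]
+L2 (α=1) → [88, 99, 135]
+L3 (α=4/5) → [80, 43, 843/5]
+L4 (α=4/7) → [740/7, 369/7, 6849/35]
+L5 (α=0) → [740/7, 369/7, 6849/35]
+L6 (α=1/2) → [887/14, 510/7, 12939/70]
→ [63, 73, 185]

query (1,0) [L1,L2,L3,L4,L5,L6] — begin 0,0,0
L1 α=5/7: [255/7, 795/7, 35]
L2 α=3/4: [1077/7, 3021/28, 80]
L3 α=1/8: [138, 3833/32, 70]
L4 α=1/5: [732/5, 4489/40, 318/5]
L5 α=1/3: [1594/15, 6349/60, 851/15]
L6 α=1/5: [7861/75, 8839/75, 5249/75]
rounded: [105, 118, 70]

query (0,1) [L1,L2,L3,L4,L5,L6] — begin 0,0,0
+L1 (α=1/2) → [106, 201/2, 95]
+L2 (α=1/2) → [203/2, 601/4, 54]
+L3 (α=4/5) → [255/2, 4409/20, 238/5]
+L4 (α=1) → [138, 199, 220]
+L5 (α=1/8) → [543/4, 191, 1665/8]
+L6 (α=0) → [543/4, 191, 1665/8]
= [136, 191, 208]

at x=1,y=1 over L1,L2,L3,L4,L5,L7:
after L1 α=1/2: [33/2, 97, 32]
after L2 α=1: [88, 99, 135]
after L3 α=4/5: [80, 43, 843/5]
after L4 α=4/7: [740/7, 369/7, 6849/35]
after L5 α=0: [740/7, 369/7, 6849/35]
after L7 α=1/2: [1643/14, 335/7, 3792/35]
= [117, 48, 108]
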